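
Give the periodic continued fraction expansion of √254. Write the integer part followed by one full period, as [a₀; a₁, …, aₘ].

a₀ = ⌊√254⌋ = 15.
With m₀=0, d₀=1 and mₖ₊₁ = dₖaₖ − mₖ, dₖ₊₁ = (n − mₖ₊₁²)/dₖ, aₖ₊₁ = ⌊(a₀+mₖ₊₁)/dₖ₊₁⌋:
  k=1: m=15, d=29, a=1
  k=2: m=14, d=2, a=14
  k=3: m=14, d=29, a=1
  k=4: m=15, d=1, a=30
d=1 and a=2a₀=30 at k=4, so the next step gives (m, d) = (15, 29) again — its k=1 value — and the period has length 4.

[15; 1, 14, 1, 30]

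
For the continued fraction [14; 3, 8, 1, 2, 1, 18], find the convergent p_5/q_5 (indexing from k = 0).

Using pₖ = aₖpₖ₋₁ + pₖ₋₂, qₖ = aₖqₖ₋₁ + qₖ₋₂ (with p₋₁=1, p₋₂=0, q₋₁=0, q₋₂=1):
  k=0: a=14, p=14, q=1
  k=1: a=3, p=43, q=3
  k=2: a=8, p=358, q=25
  k=3: a=1, p=401, q=28
  k=4: a=2, p=1160, q=81
  k=5: a=1, p=1561, q=109

1561/109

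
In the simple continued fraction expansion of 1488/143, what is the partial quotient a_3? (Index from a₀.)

6

1488 = 10·143 + 58   →  a_0 = 10
143 = 2·58 + 27   →  a_1 = 2
58 = 2·27 + 4   →  a_2 = 2
27 = 6·4 + 3   →  a_3 = 6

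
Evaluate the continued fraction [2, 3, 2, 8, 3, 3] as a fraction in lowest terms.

1398/611

Fold from the inside: start with 3/1.
  3 + 1/3 = 10/3
  8 + 3/10 = 83/10
  2 + 10/83 = 176/83
  3 + 83/176 = 611/176
  2 + 176/611 = 1398/611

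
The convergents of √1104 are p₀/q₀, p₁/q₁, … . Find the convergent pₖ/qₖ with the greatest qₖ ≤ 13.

299/9

√1104 = [33; 4, 2, 2, 2, 4, 66, …] (period length 6).
Convergents:
  p_0/q_0 = 33/1
  p_1/q_1 = 133/4
  p_2/q_2 = 299/9
  p_3/q_3 = 731/22
q_2 = 9 ≤ 13 < 22 = q_3, so the answer is 299/9.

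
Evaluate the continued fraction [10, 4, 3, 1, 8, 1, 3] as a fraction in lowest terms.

6622/647

Fold from the inside: start with 3/1.
  1 + 1/3 = 4/3
  8 + 3/4 = 35/4
  1 + 4/35 = 39/35
  3 + 35/39 = 152/39
  4 + 39/152 = 647/152
  10 + 152/647 = 6622/647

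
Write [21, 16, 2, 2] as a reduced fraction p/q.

Fold from the inside: start with 2/1.
  2 + 1/2 = 5/2
  16 + 2/5 = 82/5
  21 + 5/82 = 1727/82

1727/82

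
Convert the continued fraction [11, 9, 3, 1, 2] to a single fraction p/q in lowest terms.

1133/102

Fold from the inside: start with 2/1.
  1 + 1/2 = 3/2
  3 + 2/3 = 11/3
  9 + 3/11 = 102/11
  11 + 11/102 = 1133/102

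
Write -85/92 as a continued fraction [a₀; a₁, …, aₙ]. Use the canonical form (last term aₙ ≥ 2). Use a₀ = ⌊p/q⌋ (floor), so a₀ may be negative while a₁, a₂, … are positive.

-85 = -1×92 + 7
92 = 13×7 + 1
7 = 7×1 + 0  (stop)
So -85/92 = [-1; 13, 7].

[-1; 13, 7]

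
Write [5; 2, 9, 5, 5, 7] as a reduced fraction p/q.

19844/3625

Fold from the inside: start with 7/1.
  5 + 1/7 = 36/7
  5 + 7/36 = 187/36
  9 + 36/187 = 1719/187
  2 + 187/1719 = 3625/1719
  5 + 1719/3625 = 19844/3625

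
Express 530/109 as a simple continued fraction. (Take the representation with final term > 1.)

530 = 4*109 + 94
109 = 1*94 + 15
94 = 6*15 + 4
15 = 3*4 + 3
4 = 1*3 + 1
3 = 3*1 + 0  (stop)
So 530/109 = [4; 1, 6, 3, 1, 3].

[4; 1, 6, 3, 1, 3]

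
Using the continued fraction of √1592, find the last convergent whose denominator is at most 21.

√1592 = [39; 1, 8, 1, 78, …] (period length 4).
Convergents:
  p_0/q_0 = 39/1
  p_1/q_1 = 40/1
  p_2/q_2 = 359/9
  p_3/q_3 = 399/10
  p_4/q_4 = 31481/789
q_3 = 10 ≤ 21 < 789 = q_4, so the answer is 399/10.

399/10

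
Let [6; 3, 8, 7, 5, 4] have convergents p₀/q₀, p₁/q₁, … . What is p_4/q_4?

5783/915

Using pₖ = aₖpₖ₋₁ + pₖ₋₂, qₖ = aₖqₖ₋₁ + qₖ₋₂ (with p₋₁=1, p₋₂=0, q₋₁=0, q₋₂=1):
  k=0: a=6, p=6, q=1
  k=1: a=3, p=19, q=3
  k=2: a=8, p=158, q=25
  k=3: a=7, p=1125, q=178
  k=4: a=5, p=5783, q=915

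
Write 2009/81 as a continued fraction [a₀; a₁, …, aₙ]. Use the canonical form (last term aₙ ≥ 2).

[24; 1, 4, 16]

2009 = 24·81 + 65
81 = 1·65 + 16
65 = 4·16 + 1
16 = 16·1 + 0  (stop)
So 2009/81 = [24; 1, 4, 16].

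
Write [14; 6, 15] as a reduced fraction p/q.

Fold from the inside: start with 15/1.
  6 + 1/15 = 91/15
  14 + 15/91 = 1289/91

1289/91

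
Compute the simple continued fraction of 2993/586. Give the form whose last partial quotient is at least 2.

2993 = 5·586 + 63
586 = 9·63 + 19
63 = 3·19 + 6
19 = 3·6 + 1
6 = 6·1 + 0  (stop)
So 2993/586 = [5; 9, 3, 3, 6].

[5; 9, 3, 3, 6]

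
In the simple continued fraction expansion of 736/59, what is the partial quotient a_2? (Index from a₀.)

9

736 = 12·59 + 28   →  a_0 = 12
59 = 2·28 + 3   →  a_1 = 2
28 = 9·3 + 1   →  a_2 = 9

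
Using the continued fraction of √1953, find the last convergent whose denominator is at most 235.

√1953 = [44; 5, 5, 3, 12, 3, 5, 5, 88, …] (period length 8).
Convergents:
  p_0/q_0 = 44/1
  p_1/q_1 = 221/5
  p_2/q_2 = 1149/26
  p_3/q_3 = 3668/83
  p_4/q_4 = 45165/1022
q_3 = 83 ≤ 235 < 1022 = q_4, so the answer is 3668/83.

3668/83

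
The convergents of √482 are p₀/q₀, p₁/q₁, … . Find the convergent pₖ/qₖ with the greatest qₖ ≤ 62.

483/22

√482 = [21; 1, 20, 1, 42, …] (period length 4).
Convergents:
  p_0/q_0 = 21/1
  p_1/q_1 = 22/1
  p_2/q_2 = 461/21
  p_3/q_3 = 483/22
  p_4/q_4 = 20747/945
q_3 = 22 ≤ 62 < 945 = q_4, so the answer is 483/22.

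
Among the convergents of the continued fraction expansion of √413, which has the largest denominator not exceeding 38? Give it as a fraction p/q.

630/31

√413 = [20; 3, 9, 1, 4, 1, 9, 3, 40, …] (period length 8).
Convergents:
  p_0/q_0 = 20/1
  p_1/q_1 = 61/3
  p_2/q_2 = 569/28
  p_3/q_3 = 630/31
  p_4/q_4 = 3089/152
q_3 = 31 ≤ 38 < 152 = q_4, so the answer is 630/31.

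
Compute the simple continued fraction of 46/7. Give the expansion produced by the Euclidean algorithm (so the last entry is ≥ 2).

[6; 1, 1, 3]

46 = 6*7 + 4
7 = 1*4 + 3
4 = 1*3 + 1
3 = 3*1 + 0  (stop)
So 46/7 = [6; 1, 1, 3].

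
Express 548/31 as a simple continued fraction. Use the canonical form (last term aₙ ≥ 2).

[17; 1, 2, 10]

548 = 17*31 + 21
31 = 1*21 + 10
21 = 2*10 + 1
10 = 10*1 + 0  (stop)
So 548/31 = [17; 1, 2, 10].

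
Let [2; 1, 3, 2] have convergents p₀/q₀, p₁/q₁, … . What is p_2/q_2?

Using pₖ = aₖpₖ₋₁ + pₖ₋₂, qₖ = aₖqₖ₋₁ + qₖ₋₂ (with p₋₁=1, p₋₂=0, q₋₁=0, q₋₂=1):
  k=0: a=2, p=2, q=1
  k=1: a=1, p=3, q=1
  k=2: a=3, p=11, q=4

11/4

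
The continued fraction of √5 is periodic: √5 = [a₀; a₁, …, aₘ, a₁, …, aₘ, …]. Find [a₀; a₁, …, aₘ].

a₀ = ⌊√5⌋ = 2.
With m₀=0, d₀=1 and mₖ₊₁ = dₖaₖ − mₖ, dₖ₊₁ = (n − mₖ₊₁²)/dₖ, aₖ₊₁ = ⌊(a₀+mₖ₊₁)/dₖ₊₁⌋:
  k=1: m=2, d=1, a=4
d=1 and a=2a₀=4 at k=1, so the next step gives (m, d) = (2, 1) again — its k=1 value — and the period has length 1.

[2; 4]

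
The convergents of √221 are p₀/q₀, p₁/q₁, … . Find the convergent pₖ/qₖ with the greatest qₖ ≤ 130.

1665/112

√221 = [14; 1, 6, 2, 6, 1, 28, …] (period length 6).
Convergents:
  p_0/q_0 = 14/1
  p_1/q_1 = 15/1
  p_2/q_2 = 104/7
  p_3/q_3 = 223/15
  p_4/q_4 = 1442/97
  p_5/q_5 = 1665/112
  p_6/q_6 = 48062/3233
q_5 = 112 ≤ 130 < 3233 = q_6, so the answer is 1665/112.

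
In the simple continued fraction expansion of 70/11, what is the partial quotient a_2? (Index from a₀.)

1

70 = 6·11 + 4   →  a_0 = 6
11 = 2·4 + 3   →  a_1 = 2
4 = 1·3 + 1   →  a_2 = 1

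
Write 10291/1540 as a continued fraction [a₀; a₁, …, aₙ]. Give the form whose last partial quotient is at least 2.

10291 = 6·1540 + 1051
1540 = 1·1051 + 489
1051 = 2·489 + 73
489 = 6·73 + 51
73 = 1·51 + 22
51 = 2·22 + 7
22 = 3·7 + 1
7 = 7·1 + 0  (stop)
So 10291/1540 = [6; 1, 2, 6, 1, 2, 3, 7].

[6; 1, 2, 6, 1, 2, 3, 7]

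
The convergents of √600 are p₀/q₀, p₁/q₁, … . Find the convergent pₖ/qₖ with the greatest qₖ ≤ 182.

2376/97

√600 = [24; 2, 48, …] (period length 2).
Convergents:
  p_0/q_0 = 24/1
  p_1/q_1 = 49/2
  p_2/q_2 = 2376/97
  p_3/q_3 = 4801/196
q_2 = 97 ≤ 182 < 196 = q_3, so the answer is 2376/97.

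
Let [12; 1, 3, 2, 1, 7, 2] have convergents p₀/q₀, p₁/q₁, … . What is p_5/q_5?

Using pₖ = aₖpₖ₋₁ + pₖ₋₂, qₖ = aₖqₖ₋₁ + qₖ₋₂ (with p₋₁=1, p₋₂=0, q₋₁=0, q₋₂=1):
  k=0: a=12, p=12, q=1
  k=1: a=1, p=13, q=1
  k=2: a=3, p=51, q=4
  k=3: a=2, p=115, q=9
  k=4: a=1, p=166, q=13
  k=5: a=7, p=1277, q=100

1277/100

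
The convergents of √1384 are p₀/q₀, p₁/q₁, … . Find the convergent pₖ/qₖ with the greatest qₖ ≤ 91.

√1384 = [37; 4, 1, 17, 1, 4, 74, …] (period length 6).
Convergents:
  p_0/q_0 = 37/1
  p_1/q_1 = 149/4
  p_2/q_2 = 186/5
  p_3/q_3 = 3311/89
  p_4/q_4 = 3497/94
q_3 = 89 ≤ 91 < 94 = q_4, so the answer is 3311/89.

3311/89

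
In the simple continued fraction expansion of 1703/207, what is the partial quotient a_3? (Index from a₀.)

2

1703 = 8·207 + 47   →  a_0 = 8
207 = 4·47 + 19   →  a_1 = 4
47 = 2·19 + 9   →  a_2 = 2
19 = 2·9 + 1   →  a_3 = 2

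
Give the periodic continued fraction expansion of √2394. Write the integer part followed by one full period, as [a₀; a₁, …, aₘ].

a₀ = ⌊√2394⌋ = 48.
With m₀=0, d₀=1 and mₖ₊₁ = dₖaₖ − mₖ, dₖ₊₁ = (n − mₖ₊₁²)/dₖ, aₖ₊₁ = ⌊(a₀+mₖ₊₁)/dₖ₊₁⌋:
  k=1: m=48, d=90, a=1
  k=2: m=42, d=7, a=12
  k=3: m=42, d=90, a=1
  k=4: m=48, d=1, a=96
d=1 and a=2a₀=96 at k=4, so the next step gives (m, d) = (48, 90) again — its k=1 value — and the period has length 4.

[48; 1, 12, 1, 96]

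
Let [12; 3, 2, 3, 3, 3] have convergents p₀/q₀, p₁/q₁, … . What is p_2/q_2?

86/7

Using pₖ = aₖpₖ₋₁ + pₖ₋₂, qₖ = aₖqₖ₋₁ + qₖ₋₂ (with p₋₁=1, p₋₂=0, q₋₁=0, q₋₂=1):
  k=0: a=12, p=12, q=1
  k=1: a=3, p=37, q=3
  k=2: a=2, p=86, q=7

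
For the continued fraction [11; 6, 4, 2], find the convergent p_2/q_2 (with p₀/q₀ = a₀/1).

Using pₖ = aₖpₖ₋₁ + pₖ₋₂, qₖ = aₖqₖ₋₁ + qₖ₋₂ (with p₋₁=1, p₋₂=0, q₋₁=0, q₋₂=1):
  k=0: a=11, p=11, q=1
  k=1: a=6, p=67, q=6
  k=2: a=4, p=279, q=25

279/25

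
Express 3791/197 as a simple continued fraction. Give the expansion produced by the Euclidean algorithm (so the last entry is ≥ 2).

[19; 4, 9, 1, 1, 2]

3791 = 19*197 + 48
197 = 4*48 + 5
48 = 9*5 + 3
5 = 1*3 + 2
3 = 1*2 + 1
2 = 2*1 + 0  (stop)
So 3791/197 = [19; 4, 9, 1, 1, 2].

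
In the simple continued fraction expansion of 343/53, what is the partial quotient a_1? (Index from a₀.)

2

343 = 6·53 + 25   →  a_0 = 6
53 = 2·25 + 3   →  a_1 = 2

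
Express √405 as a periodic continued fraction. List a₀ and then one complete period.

[20; 8, 40]

a₀ = ⌊√405⌋ = 20.
With m₀=0, d₀=1 and mₖ₊₁ = dₖaₖ − mₖ, dₖ₊₁ = (n − mₖ₊₁²)/dₖ, aₖ₊₁ = ⌊(a₀+mₖ₊₁)/dₖ₊₁⌋:
  k=1: m=20, d=5, a=8
  k=2: m=20, d=1, a=40
d=1 and a=2a₀=40 at k=2, so the next step gives (m, d) = (20, 5) again — its k=1 value — and the period has length 2.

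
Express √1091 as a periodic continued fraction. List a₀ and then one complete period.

[33; 33, 66]

a₀ = ⌊√1091⌋ = 33.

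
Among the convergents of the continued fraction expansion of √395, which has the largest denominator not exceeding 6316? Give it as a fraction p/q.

50561/2544

√395 = [19; 1, 6, 1, 38, …] (period length 4).
Convergents:
  p_0/q_0 = 19/1
  p_1/q_1 = 20/1
  p_2/q_2 = 139/7
  p_3/q_3 = 159/8
  p_4/q_4 = 6181/311
  p_5/q_5 = 6340/319
  p_6/q_6 = 44221/2225
  p_7/q_7 = 50561/2544
  p_8/q_8 = 1965539/98897
q_7 = 2544 ≤ 6316 < 98897 = q_8, so the answer is 50561/2544.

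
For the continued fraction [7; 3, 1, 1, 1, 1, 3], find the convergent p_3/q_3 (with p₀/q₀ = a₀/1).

Using pₖ = aₖpₖ₋₁ + pₖ₋₂, qₖ = aₖqₖ₋₁ + qₖ₋₂ (with p₋₁=1, p₋₂=0, q₋₁=0, q₋₂=1):
  k=0: a=7, p=7, q=1
  k=1: a=3, p=22, q=3
  k=2: a=1, p=29, q=4
  k=3: a=1, p=51, q=7

51/7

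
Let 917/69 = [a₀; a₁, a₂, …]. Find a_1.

917 = 13·69 + 20   →  a_0 = 13
69 = 3·20 + 9   →  a_1 = 3

3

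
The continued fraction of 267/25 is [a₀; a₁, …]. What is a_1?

267 = 10·25 + 17   →  a_0 = 10
25 = 1·17 + 8   →  a_1 = 1

1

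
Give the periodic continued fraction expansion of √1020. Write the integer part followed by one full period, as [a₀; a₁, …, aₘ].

[31; 1, 14, 1, 62]

a₀ = ⌊√1020⌋ = 31.
With m₀=0, d₀=1 and mₖ₊₁ = dₖaₖ − mₖ, dₖ₊₁ = (n − mₖ₊₁²)/dₖ, aₖ₊₁ = ⌊(a₀+mₖ₊₁)/dₖ₊₁⌋:
  k=1: m=31, d=59, a=1
  k=2: m=28, d=4, a=14
  k=3: m=28, d=59, a=1
  k=4: m=31, d=1, a=62
d=1 and a=2a₀=62 at k=4, so the next step gives (m, d) = (31, 59) again — its k=1 value — and the period has length 4.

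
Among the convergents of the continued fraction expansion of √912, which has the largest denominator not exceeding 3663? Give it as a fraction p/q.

45601/1510

√912 = [30; 5, 60, …] (period length 2).
Convergents:
  p_0/q_0 = 30/1
  p_1/q_1 = 151/5
  p_2/q_2 = 9090/301
  p_3/q_3 = 45601/1510
  p_4/q_4 = 2745150/90901
q_3 = 1510 ≤ 3663 < 90901 = q_4, so the answer is 45601/1510.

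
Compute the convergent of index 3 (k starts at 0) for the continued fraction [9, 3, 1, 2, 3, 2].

Using pₖ = aₖpₖ₋₁ + pₖ₋₂, qₖ = aₖqₖ₋₁ + qₖ₋₂ (with p₋₁=1, p₋₂=0, q₋₁=0, q₋₂=1):
  k=0: a=9, p=9, q=1
  k=1: a=3, p=28, q=3
  k=2: a=1, p=37, q=4
  k=3: a=2, p=102, q=11

102/11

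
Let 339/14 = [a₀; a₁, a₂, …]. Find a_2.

1

339 = 24·14 + 3   →  a_0 = 24
14 = 4·3 + 2   →  a_1 = 4
3 = 1·2 + 1   →  a_2 = 1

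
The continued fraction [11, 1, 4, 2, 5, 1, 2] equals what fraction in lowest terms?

Using pₖ = aₖpₖ₋₁ + pₖ₋₂ and qₖ = aₖqₖ₋₁ + qₖ₋₂:
  k=0: a=11, p=11, q=1
  k=1: a=1, p=12, q=1
  k=2: a=4, p=59, q=5
  k=3: a=2, p=130, q=11
  k=4: a=5, p=709, q=60
  k=5: a=1, p=839, q=71
  k=6: a=2, p=2387, q=202

2387/202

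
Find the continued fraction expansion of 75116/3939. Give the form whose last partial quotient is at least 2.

75116 = 19*3939 + 275
3939 = 14*275 + 89
275 = 3*89 + 8
89 = 11*8 + 1
8 = 8*1 + 0  (stop)
So 75116/3939 = [19; 14, 3, 11, 8].

[19; 14, 3, 11, 8]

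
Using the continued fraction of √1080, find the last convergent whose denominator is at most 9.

√1080 = [32; 1, 6, 3, 6, 1, 64, …] (period length 6).
Convergents:
  p_0/q_0 = 32/1
  p_1/q_1 = 33/1
  p_2/q_2 = 230/7
  p_3/q_3 = 723/22
q_2 = 7 ≤ 9 < 22 = q_3, so the answer is 230/7.

230/7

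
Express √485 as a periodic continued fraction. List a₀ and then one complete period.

a₀ = ⌊√485⌋ = 22.
With m₀=0, d₀=1 and mₖ₊₁ = dₖaₖ − mₖ, dₖ₊₁ = (n − mₖ₊₁²)/dₖ, aₖ₊₁ = ⌊(a₀+mₖ₊₁)/dₖ₊₁⌋:
  k=1: m=22, d=1, a=44
d=1 and a=2a₀=44 at k=1, so the next step gives (m, d) = (22, 1) again — its k=1 value — and the period has length 1.

[22; 44]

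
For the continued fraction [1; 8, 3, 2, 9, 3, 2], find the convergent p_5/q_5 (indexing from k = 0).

Using pₖ = aₖpₖ₋₁ + pₖ₋₂, qₖ = aₖqₖ₋₁ + qₖ₋₂ (with p₋₁=1, p₋₂=0, q₋₁=0, q₋₂=1):
  k=0: a=1, p=1, q=1
  k=1: a=8, p=9, q=8
  k=2: a=3, p=28, q=25
  k=3: a=2, p=65, q=58
  k=4: a=9, p=613, q=547
  k=5: a=3, p=1904, q=1699

1904/1699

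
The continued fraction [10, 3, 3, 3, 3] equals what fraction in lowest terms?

Using pₖ = aₖpₖ₋₁ + pₖ₋₂ and qₖ = aₖqₖ₋₁ + qₖ₋₂:
  k=0: a=10, p=10, q=1
  k=1: a=3, p=31, q=3
  k=2: a=3, p=103, q=10
  k=3: a=3, p=340, q=33
  k=4: a=3, p=1123, q=109

1123/109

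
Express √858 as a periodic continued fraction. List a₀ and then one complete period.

[29; 3, 2, 3, 58]

a₀ = ⌊√858⌋ = 29.
With m₀=0, d₀=1 and mₖ₊₁ = dₖaₖ − mₖ, dₖ₊₁ = (n − mₖ₊₁²)/dₖ, aₖ₊₁ = ⌊(a₀+mₖ₊₁)/dₖ₊₁⌋:
  k=1: m=29, d=17, a=3
  k=2: m=22, d=22, a=2
  k=3: m=22, d=17, a=3
  k=4: m=29, d=1, a=58
d=1 and a=2a₀=58 at k=4, so the next step gives (m, d) = (29, 17) again — its k=1 value — and the period has length 4.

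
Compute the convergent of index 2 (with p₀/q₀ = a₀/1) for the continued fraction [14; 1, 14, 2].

224/15

Using pₖ = aₖpₖ₋₁ + pₖ₋₂, qₖ = aₖqₖ₋₁ + qₖ₋₂ (with p₋₁=1, p₋₂=0, q₋₁=0, q₋₂=1):
  k=0: a=14, p=14, q=1
  k=1: a=1, p=15, q=1
  k=2: a=14, p=224, q=15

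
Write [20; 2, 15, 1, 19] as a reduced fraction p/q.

13479/658

Fold from the inside: start with 19/1.
  1 + 1/19 = 20/19
  15 + 19/20 = 319/20
  2 + 20/319 = 658/319
  20 + 319/658 = 13479/658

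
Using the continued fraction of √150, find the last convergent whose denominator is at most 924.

4801/392

√150 = [12; 4, 24, …] (period length 2).
Convergents:
  p_0/q_0 = 12/1
  p_1/q_1 = 49/4
  p_2/q_2 = 1188/97
  p_3/q_3 = 4801/392
  p_4/q_4 = 116412/9505
q_3 = 392 ≤ 924 < 9505 = q_4, so the answer is 4801/392.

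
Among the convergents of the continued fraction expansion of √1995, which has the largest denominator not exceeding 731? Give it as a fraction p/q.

23896/535

√1995 = [44; 1, 1, 1, 88, …] (period length 4).
Convergents:
  p_0/q_0 = 44/1
  p_1/q_1 = 45/1
  p_2/q_2 = 89/2
  p_3/q_3 = 134/3
  p_4/q_4 = 11881/266
  p_5/q_5 = 12015/269
  p_6/q_6 = 23896/535
  p_7/q_7 = 35911/804
q_6 = 535 ≤ 731 < 804 = q_7, so the answer is 23896/535.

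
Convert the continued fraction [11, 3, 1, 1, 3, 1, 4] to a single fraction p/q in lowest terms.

1726/153

Using pₖ = aₖpₖ₋₁ + pₖ₋₂ and qₖ = aₖqₖ₋₁ + qₖ₋₂:
  k=0: a=11, p=11, q=1
  k=1: a=3, p=34, q=3
  k=2: a=1, p=45, q=4
  k=3: a=1, p=79, q=7
  k=4: a=3, p=282, q=25
  k=5: a=1, p=361, q=32
  k=6: a=4, p=1726, q=153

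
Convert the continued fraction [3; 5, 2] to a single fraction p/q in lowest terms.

35/11

Using pₖ = aₖpₖ₋₁ + pₖ₋₂ and qₖ = aₖqₖ₋₁ + qₖ₋₂:
  k=0: a=3, p=3, q=1
  k=1: a=5, p=16, q=5
  k=2: a=2, p=35, q=11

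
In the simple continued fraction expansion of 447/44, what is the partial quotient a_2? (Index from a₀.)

447 = 10·44 + 7   →  a_0 = 10
44 = 6·7 + 2   →  a_1 = 6
7 = 3·2 + 1   →  a_2 = 3

3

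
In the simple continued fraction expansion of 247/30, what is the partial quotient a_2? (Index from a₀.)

3

247 = 8·30 + 7   →  a_0 = 8
30 = 4·7 + 2   →  a_1 = 4
7 = 3·2 + 1   →  a_2 = 3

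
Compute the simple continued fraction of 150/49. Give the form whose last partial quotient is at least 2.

150 = 3·49 + 3
49 = 16·3 + 1
3 = 3·1 + 0  (stop)
So 150/49 = [3; 16, 3].

[3; 16, 3]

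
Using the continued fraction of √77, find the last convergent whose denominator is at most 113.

√77 = [8; 1, 3, 2, 3, 1, 16, …] (period length 6).
Convergents:
  p_0/q_0 = 8/1
  p_1/q_1 = 9/1
  p_2/q_2 = 35/4
  p_3/q_3 = 79/9
  p_4/q_4 = 272/31
  p_5/q_5 = 351/40
  p_6/q_6 = 5888/671
q_5 = 40 ≤ 113 < 671 = q_6, so the answer is 351/40.

351/40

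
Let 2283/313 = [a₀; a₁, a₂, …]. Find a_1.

3

2283 = 7·313 + 92   →  a_0 = 7
313 = 3·92 + 37   →  a_1 = 3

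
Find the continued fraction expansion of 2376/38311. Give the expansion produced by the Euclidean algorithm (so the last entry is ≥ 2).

[0; 16, 8, 18, 2, 3, 2]

2376 = 0·38311 + 2376
38311 = 16·2376 + 295
2376 = 8·295 + 16
295 = 18·16 + 7
16 = 2·7 + 2
7 = 3·2 + 1
2 = 2·1 + 0  (stop)
So 2376/38311 = [0; 16, 8, 18, 2, 3, 2].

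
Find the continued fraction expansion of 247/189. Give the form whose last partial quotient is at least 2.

247 = 1·189 + 58
189 = 3·58 + 15
58 = 3·15 + 13
15 = 1·13 + 2
13 = 6·2 + 1
2 = 2·1 + 0  (stop)
So 247/189 = [1; 3, 3, 1, 6, 2].

[1; 3, 3, 1, 6, 2]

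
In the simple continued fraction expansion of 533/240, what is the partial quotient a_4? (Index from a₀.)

8

533 = 2·240 + 53   →  a_0 = 2
240 = 4·53 + 28   →  a_1 = 4
53 = 1·28 + 25   →  a_2 = 1
28 = 1·25 + 3   →  a_3 = 1
25 = 8·3 + 1   →  a_4 = 8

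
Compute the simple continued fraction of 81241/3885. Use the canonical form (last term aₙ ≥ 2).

81241 = 20·3885 + 3541
3885 = 1·3541 + 344
3541 = 10·344 + 101
344 = 3·101 + 41
101 = 2·41 + 19
41 = 2·19 + 3
19 = 6·3 + 1
3 = 3·1 + 0  (stop)
So 81241/3885 = [20; 1, 10, 3, 2, 2, 6, 3].

[20; 1, 10, 3, 2, 2, 6, 3]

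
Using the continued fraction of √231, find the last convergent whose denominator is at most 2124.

11551/760

√231 = [15; 5, 30, …] (period length 2).
Convergents:
  p_0/q_0 = 15/1
  p_1/q_1 = 76/5
  p_2/q_2 = 2295/151
  p_3/q_3 = 11551/760
  p_4/q_4 = 348825/22951
q_3 = 760 ≤ 2124 < 22951 = q_4, so the answer is 11551/760.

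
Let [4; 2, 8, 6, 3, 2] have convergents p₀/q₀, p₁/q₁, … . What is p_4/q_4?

Using pₖ = aₖpₖ₋₁ + pₖ₋₂, qₖ = aₖqₖ₋₁ + qₖ₋₂ (with p₋₁=1, p₋₂=0, q₋₁=0, q₋₂=1):
  k=0: a=4, p=4, q=1
  k=1: a=2, p=9, q=2
  k=2: a=8, p=76, q=17
  k=3: a=6, p=465, q=104
  k=4: a=3, p=1471, q=329

1471/329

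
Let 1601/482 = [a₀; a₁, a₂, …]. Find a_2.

1601 = 3·482 + 155   →  a_0 = 3
482 = 3·155 + 17   →  a_1 = 3
155 = 9·17 + 2   →  a_2 = 9

9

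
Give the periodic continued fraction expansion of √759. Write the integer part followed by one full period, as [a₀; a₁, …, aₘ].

a₀ = ⌊√759⌋ = 27.
With m₀=0, d₀=1 and mₖ₊₁ = dₖaₖ − mₖ, dₖ₊₁ = (n − mₖ₊₁²)/dₖ, aₖ₊₁ = ⌊(a₀+mₖ₊₁)/dₖ₊₁⌋:
  k=1: m=27, d=30, a=1
  k=2: m=3, d=25, a=1
  k=3: m=22, d=11, a=4
  k=4: m=22, d=25, a=1
  k=5: m=3, d=30, a=1
  k=6: m=27, d=1, a=54
d=1 and a=2a₀=54 at k=6, so the next step gives (m, d) = (27, 30) again — its k=1 value — and the period has length 6.

[27; 1, 1, 4, 1, 1, 54]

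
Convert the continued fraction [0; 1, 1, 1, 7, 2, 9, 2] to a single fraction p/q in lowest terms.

Fold from the inside: start with 2/1.
  9 + 1/2 = 19/2
  2 + 2/19 = 40/19
  7 + 19/40 = 299/40
  1 + 40/299 = 339/299
  1 + 299/339 = 638/339
  1 + 339/638 = 977/638
  0 + 638/977 = 638/977

638/977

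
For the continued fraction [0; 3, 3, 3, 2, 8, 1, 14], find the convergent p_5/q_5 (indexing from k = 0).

194/641

Using pₖ = aₖpₖ₋₁ + pₖ₋₂, qₖ = aₖqₖ₋₁ + qₖ₋₂ (with p₋₁=1, p₋₂=0, q₋₁=0, q₋₂=1):
  k=0: a=0, p=0, q=1
  k=1: a=3, p=1, q=3
  k=2: a=3, p=3, q=10
  k=3: a=3, p=10, q=33
  k=4: a=2, p=23, q=76
  k=5: a=8, p=194, q=641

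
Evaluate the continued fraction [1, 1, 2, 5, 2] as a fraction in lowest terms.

Fold from the inside: start with 2/1.
  5 + 1/2 = 11/2
  2 + 2/11 = 24/11
  1 + 11/24 = 35/24
  1 + 24/35 = 59/35

59/35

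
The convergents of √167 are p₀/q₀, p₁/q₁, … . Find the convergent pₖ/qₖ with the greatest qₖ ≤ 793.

√167 = [12; 1, 11, 1, 24, …] (period length 4).
Convergents:
  p_0/q_0 = 12/1
  p_1/q_1 = 13/1
  p_2/q_2 = 155/12
  p_3/q_3 = 168/13
  p_4/q_4 = 4187/324
  p_5/q_5 = 4355/337
  p_6/q_6 = 52092/4031
q_5 = 337 ≤ 793 < 4031 = q_6, so the answer is 4355/337.

4355/337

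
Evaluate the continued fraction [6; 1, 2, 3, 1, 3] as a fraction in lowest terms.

Fold from the inside: start with 3/1.
  1 + 1/3 = 4/3
  3 + 3/4 = 15/4
  2 + 4/15 = 34/15
  1 + 15/34 = 49/34
  6 + 34/49 = 328/49

328/49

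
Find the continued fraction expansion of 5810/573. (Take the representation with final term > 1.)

5810 = 10*573 + 80
573 = 7*80 + 13
80 = 6*13 + 2
13 = 6*2 + 1
2 = 2*1 + 0  (stop)
So 5810/573 = [10; 7, 6, 6, 2].

[10; 7, 6, 6, 2]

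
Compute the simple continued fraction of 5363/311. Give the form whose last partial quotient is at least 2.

5363 = 17*311 + 76
311 = 4*76 + 7
76 = 10*7 + 6
7 = 1*6 + 1
6 = 6*1 + 0  (stop)
So 5363/311 = [17; 4, 10, 1, 6].

[17; 4, 10, 1, 6]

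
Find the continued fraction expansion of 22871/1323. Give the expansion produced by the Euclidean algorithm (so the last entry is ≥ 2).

[17; 3, 2, 13, 14]

22871 = 17*1323 + 380
1323 = 3*380 + 183
380 = 2*183 + 14
183 = 13*14 + 1
14 = 14*1 + 0  (stop)
So 22871/1323 = [17; 3, 2, 13, 14].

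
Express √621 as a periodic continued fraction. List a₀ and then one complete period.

[24; 1, 11, 2, 11, 1, 48]

a₀ = ⌊√621⌋ = 24.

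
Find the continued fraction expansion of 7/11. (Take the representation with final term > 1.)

[0; 1, 1, 1, 3]

7 = 0×11 + 7
11 = 1×7 + 4
7 = 1×4 + 3
4 = 1×3 + 1
3 = 3×1 + 0  (stop)
So 7/11 = [0; 1, 1, 1, 3].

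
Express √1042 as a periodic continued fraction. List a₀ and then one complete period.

[32; 3, 1, 1, 3, 64]

a₀ = ⌊√1042⌋ = 32.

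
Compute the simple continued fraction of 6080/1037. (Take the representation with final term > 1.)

6080 = 5*1037 + 895
1037 = 1*895 + 142
895 = 6*142 + 43
142 = 3*43 + 13
43 = 3*13 + 4
13 = 3*4 + 1
4 = 4*1 + 0  (stop)
So 6080/1037 = [5; 1, 6, 3, 3, 3, 4].

[5; 1, 6, 3, 3, 3, 4]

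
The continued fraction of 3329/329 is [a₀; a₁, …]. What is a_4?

2

3329 = 10·329 + 39   →  a_0 = 10
329 = 8·39 + 17   →  a_1 = 8
39 = 2·17 + 5   →  a_2 = 2
17 = 3·5 + 2   →  a_3 = 3
5 = 2·2 + 1   →  a_4 = 2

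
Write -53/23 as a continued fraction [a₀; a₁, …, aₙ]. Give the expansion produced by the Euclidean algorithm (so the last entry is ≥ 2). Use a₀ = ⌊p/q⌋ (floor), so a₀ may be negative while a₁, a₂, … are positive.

-53 = -3*23 + 16
23 = 1*16 + 7
16 = 2*7 + 2
7 = 3*2 + 1
2 = 2*1 + 0  (stop)
So -53/23 = [-3; 1, 2, 3, 2].

[-3; 1, 2, 3, 2]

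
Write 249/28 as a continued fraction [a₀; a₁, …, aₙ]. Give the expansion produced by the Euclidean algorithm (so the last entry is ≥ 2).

[8; 1, 8, 3]

249 = 8×28 + 25
28 = 1×25 + 3
25 = 8×3 + 1
3 = 3×1 + 0  (stop)
So 249/28 = [8; 1, 8, 3].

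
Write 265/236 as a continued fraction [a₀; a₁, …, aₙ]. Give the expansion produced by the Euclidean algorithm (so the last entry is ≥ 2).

265 = 1*236 + 29
236 = 8*29 + 4
29 = 7*4 + 1
4 = 4*1 + 0  (stop)
So 265/236 = [1; 8, 7, 4].

[1; 8, 7, 4]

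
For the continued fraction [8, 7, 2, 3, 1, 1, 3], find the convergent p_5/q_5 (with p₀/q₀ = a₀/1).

Using pₖ = aₖpₖ₋₁ + pₖ₋₂, qₖ = aₖqₖ₋₁ + qₖ₋₂ (with p₋₁=1, p₋₂=0, q₋₁=0, q₋₂=1):
  k=0: a=8, p=8, q=1
  k=1: a=7, p=57, q=7
  k=2: a=2, p=122, q=15
  k=3: a=3, p=423, q=52
  k=4: a=1, p=545, q=67
  k=5: a=1, p=968, q=119

968/119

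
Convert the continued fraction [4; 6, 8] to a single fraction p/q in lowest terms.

204/49

Fold from the inside: start with 8/1.
  6 + 1/8 = 49/8
  4 + 8/49 = 204/49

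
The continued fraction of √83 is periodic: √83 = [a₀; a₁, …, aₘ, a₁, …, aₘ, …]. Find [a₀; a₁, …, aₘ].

a₀ = ⌊√83⌋ = 9.
With m₀=0, d₀=1 and mₖ₊₁ = dₖaₖ − mₖ, dₖ₊₁ = (n − mₖ₊₁²)/dₖ, aₖ₊₁ = ⌊(a₀+mₖ₊₁)/dₖ₊₁⌋:
  k=1: m=9, d=2, a=9
  k=2: m=9, d=1, a=18
d=1 and a=2a₀=18 at k=2, so the next step gives (m, d) = (9, 2) again — its k=1 value — and the period has length 2.

[9; 9, 18]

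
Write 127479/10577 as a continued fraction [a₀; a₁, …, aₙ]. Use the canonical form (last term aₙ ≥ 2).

127479 = 12*10577 + 555
10577 = 19*555 + 32
555 = 17*32 + 11
32 = 2*11 + 10
11 = 1*10 + 1
10 = 10*1 + 0  (stop)
So 127479/10577 = [12; 19, 17, 2, 1, 10].

[12; 19, 17, 2, 1, 10]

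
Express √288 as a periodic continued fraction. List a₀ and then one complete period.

a₀ = ⌊√288⌋ = 16.

[16; 1, 32]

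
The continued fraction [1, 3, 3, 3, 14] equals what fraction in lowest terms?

615/472

Using pₖ = aₖpₖ₋₁ + pₖ₋₂ and qₖ = aₖqₖ₋₁ + qₖ₋₂:
  k=0: a=1, p=1, q=1
  k=1: a=3, p=4, q=3
  k=2: a=3, p=13, q=10
  k=3: a=3, p=43, q=33
  k=4: a=14, p=615, q=472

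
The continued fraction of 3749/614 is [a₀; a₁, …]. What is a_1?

9

3749 = 6·614 + 65   →  a_0 = 6
614 = 9·65 + 29   →  a_1 = 9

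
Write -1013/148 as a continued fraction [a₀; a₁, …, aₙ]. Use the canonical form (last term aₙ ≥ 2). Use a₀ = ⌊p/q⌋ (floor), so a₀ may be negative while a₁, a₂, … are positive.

-1013 = -7×148 + 23
148 = 6×23 + 10
23 = 2×10 + 3
10 = 3×3 + 1
3 = 3×1 + 0  (stop)
So -1013/148 = [-7; 6, 2, 3, 3].

[-7; 6, 2, 3, 3]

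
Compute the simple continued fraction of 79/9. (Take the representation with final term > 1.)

79 = 8*9 + 7
9 = 1*7 + 2
7 = 3*2 + 1
2 = 2*1 + 0  (stop)
So 79/9 = [8; 1, 3, 2].

[8; 1, 3, 2]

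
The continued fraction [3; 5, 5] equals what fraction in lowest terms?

Fold from the inside: start with 5/1.
  5 + 1/5 = 26/5
  3 + 5/26 = 83/26

83/26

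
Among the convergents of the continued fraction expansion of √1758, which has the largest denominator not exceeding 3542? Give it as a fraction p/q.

√1758 = [41; 1, 12, 1, 82, …] (period length 4).
Convergents:
  p_0/q_0 = 41/1
  p_1/q_1 = 42/1
  p_2/q_2 = 545/13
  p_3/q_3 = 587/14
  p_4/q_4 = 48679/1161
  p_5/q_5 = 49266/1175
  p_6/q_6 = 639871/15261
q_5 = 1175 ≤ 3542 < 15261 = q_6, so the answer is 49266/1175.

49266/1175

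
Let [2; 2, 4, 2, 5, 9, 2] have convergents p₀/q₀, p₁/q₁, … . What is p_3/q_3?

Using pₖ = aₖpₖ₋₁ + pₖ₋₂, qₖ = aₖqₖ₋₁ + qₖ₋₂ (with p₋₁=1, p₋₂=0, q₋₁=0, q₋₂=1):
  k=0: a=2, p=2, q=1
  k=1: a=2, p=5, q=2
  k=2: a=4, p=22, q=9
  k=3: a=2, p=49, q=20

49/20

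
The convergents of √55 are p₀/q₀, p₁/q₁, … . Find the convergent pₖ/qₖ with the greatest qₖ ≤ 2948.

√55 = [7; 2, 2, 2, 14, …] (period length 4).
Convergents:
  p_0/q_0 = 7/1
  p_1/q_1 = 15/2
  p_2/q_2 = 37/5
  p_3/q_3 = 89/12
  p_4/q_4 = 1283/173
  p_5/q_5 = 2655/358
  p_6/q_6 = 6593/889
  p_7/q_7 = 15841/2136
  p_8/q_8 = 228367/30793
q_7 = 2136 ≤ 2948 < 30793 = q_8, so the answer is 15841/2136.

15841/2136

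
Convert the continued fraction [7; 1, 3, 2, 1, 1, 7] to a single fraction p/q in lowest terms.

Fold from the inside: start with 7/1.
  1 + 1/7 = 8/7
  1 + 7/8 = 15/8
  2 + 8/15 = 38/15
  3 + 15/38 = 129/38
  1 + 38/129 = 167/129
  7 + 129/167 = 1298/167

1298/167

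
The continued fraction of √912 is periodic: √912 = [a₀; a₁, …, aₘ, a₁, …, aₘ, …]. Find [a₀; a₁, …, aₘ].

[30; 5, 60]

a₀ = ⌊√912⌋ = 30.
With m₀=0, d₀=1 and mₖ₊₁ = dₖaₖ − mₖ, dₖ₊₁ = (n − mₖ₊₁²)/dₖ, aₖ₊₁ = ⌊(a₀+mₖ₊₁)/dₖ₊₁⌋:
  k=1: m=30, d=12, a=5
  k=2: m=30, d=1, a=60
d=1 and a=2a₀=60 at k=2, so the next step gives (m, d) = (30, 12) again — its k=1 value — and the period has length 2.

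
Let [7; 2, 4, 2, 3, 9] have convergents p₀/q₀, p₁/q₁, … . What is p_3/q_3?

Using pₖ = aₖpₖ₋₁ + pₖ₋₂, qₖ = aₖqₖ₋₁ + qₖ₋₂ (with p₋₁=1, p₋₂=0, q₋₁=0, q₋₂=1):
  k=0: a=7, p=7, q=1
  k=1: a=2, p=15, q=2
  k=2: a=4, p=67, q=9
  k=3: a=2, p=149, q=20

149/20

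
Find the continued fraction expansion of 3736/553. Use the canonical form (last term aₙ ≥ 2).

3736 = 6×553 + 418
553 = 1×418 + 135
418 = 3×135 + 13
135 = 10×13 + 5
13 = 2×5 + 3
5 = 1×3 + 2
3 = 1×2 + 1
2 = 2×1 + 0  (stop)
So 3736/553 = [6; 1, 3, 10, 2, 1, 1, 2].

[6; 1, 3, 10, 2, 1, 1, 2]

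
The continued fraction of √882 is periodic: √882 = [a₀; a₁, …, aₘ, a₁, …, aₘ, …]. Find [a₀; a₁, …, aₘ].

[29; 1, 2, 3, 6, 3, 2, 1, 58]

a₀ = ⌊√882⌋ = 29.
With m₀=0, d₀=1 and mₖ₊₁ = dₖaₖ − mₖ, dₖ₊₁ = (n − mₖ₊₁²)/dₖ, aₖ₊₁ = ⌊(a₀+mₖ₊₁)/dₖ₊₁⌋:
  k=1: m=29, d=41, a=1
  k=2: m=12, d=18, a=2
  k=3: m=24, d=17, a=3
  k=4: m=27, d=9, a=6
  k=5: m=27, d=17, a=3
  k=6: m=24, d=18, a=2
  k=7: m=12, d=41, a=1
  k=8: m=29, d=1, a=58
d=1 and a=2a₀=58 at k=8, so the next step gives (m, d) = (29, 41) again — its k=1 value — and the period has length 8.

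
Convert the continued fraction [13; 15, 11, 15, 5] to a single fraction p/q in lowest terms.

165824/12691

Fold from the inside: start with 5/1.
  15 + 1/5 = 76/5
  11 + 5/76 = 841/76
  15 + 76/841 = 12691/841
  13 + 841/12691 = 165824/12691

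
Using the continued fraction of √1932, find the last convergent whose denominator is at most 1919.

√1932 = [43; 1, 20, 1, 86, …] (period length 4).
Convergents:
  p_0/q_0 = 43/1
  p_1/q_1 = 44/1
  p_2/q_2 = 923/21
  p_3/q_3 = 967/22
  p_4/q_4 = 84085/1913
  p_5/q_5 = 85052/1935
q_4 = 1913 ≤ 1919 < 1935 = q_5, so the answer is 84085/1913.

84085/1913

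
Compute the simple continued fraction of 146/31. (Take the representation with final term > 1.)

146 = 4*31 + 22
31 = 1*22 + 9
22 = 2*9 + 4
9 = 2*4 + 1
4 = 4*1 + 0  (stop)
So 146/31 = [4; 1, 2, 2, 4].

[4; 1, 2, 2, 4]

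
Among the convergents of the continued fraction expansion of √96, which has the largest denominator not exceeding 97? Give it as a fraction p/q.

√96 = [9; 1, 3, 1, 18, …] (period length 4).
Convergents:
  p_0/q_0 = 9/1
  p_1/q_1 = 10/1
  p_2/q_2 = 39/4
  p_3/q_3 = 49/5
  p_4/q_4 = 921/94
  p_5/q_5 = 970/99
q_4 = 94 ≤ 97 < 99 = q_5, so the answer is 921/94.

921/94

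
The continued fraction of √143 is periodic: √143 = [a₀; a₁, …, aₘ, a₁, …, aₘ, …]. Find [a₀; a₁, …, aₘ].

[11; 1, 22]

a₀ = ⌊√143⌋ = 11.
With m₀=0, d₀=1 and mₖ₊₁ = dₖaₖ − mₖ, dₖ₊₁ = (n − mₖ₊₁²)/dₖ, aₖ₊₁ = ⌊(a₀+mₖ₊₁)/dₖ₊₁⌋:
  k=1: m=11, d=22, a=1
  k=2: m=11, d=1, a=22
d=1 and a=2a₀=22 at k=2, so the next step gives (m, d) = (11, 22) again — its k=1 value — and the period has length 2.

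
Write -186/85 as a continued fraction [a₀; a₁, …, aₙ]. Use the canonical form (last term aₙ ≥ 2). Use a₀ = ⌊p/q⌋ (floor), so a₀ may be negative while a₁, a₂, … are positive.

[-3; 1, 4, 3, 5]

-186 = -3×85 + 69
85 = 1×69 + 16
69 = 4×16 + 5
16 = 3×5 + 1
5 = 5×1 + 0  (stop)
So -186/85 = [-3; 1, 4, 3, 5].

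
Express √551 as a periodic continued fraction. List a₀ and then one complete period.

[23; 2, 8, 1, 8, 2, 46]

a₀ = ⌊√551⌋ = 23.
With m₀=0, d₀=1 and mₖ₊₁ = dₖaₖ − mₖ, dₖ₊₁ = (n − mₖ₊₁²)/dₖ, aₖ₊₁ = ⌊(a₀+mₖ₊₁)/dₖ₊₁⌋:
  k=1: m=23, d=22, a=2
  k=2: m=21, d=5, a=8
  k=3: m=19, d=38, a=1
  k=4: m=19, d=5, a=8
  k=5: m=21, d=22, a=2
  k=6: m=23, d=1, a=46
d=1 and a=2a₀=46 at k=6, so the next step gives (m, d) = (23, 22) again — its k=1 value — and the period has length 6.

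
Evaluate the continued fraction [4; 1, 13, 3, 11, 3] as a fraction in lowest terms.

7415/1504

Fold from the inside: start with 3/1.
  11 + 1/3 = 34/3
  3 + 3/34 = 105/34
  13 + 34/105 = 1399/105
  1 + 105/1399 = 1504/1399
  4 + 1399/1504 = 7415/1504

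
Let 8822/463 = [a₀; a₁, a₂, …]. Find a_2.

1

8822 = 19·463 + 25   →  a_0 = 19
463 = 18·25 + 13   →  a_1 = 18
25 = 1·13 + 12   →  a_2 = 1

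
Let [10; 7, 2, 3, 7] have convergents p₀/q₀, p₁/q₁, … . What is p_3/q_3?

Using pₖ = aₖpₖ₋₁ + pₖ₋₂, qₖ = aₖqₖ₋₁ + qₖ₋₂ (with p₋₁=1, p₋₂=0, q₋₁=0, q₋₂=1):
  k=0: a=10, p=10, q=1
  k=1: a=7, p=71, q=7
  k=2: a=2, p=152, q=15
  k=3: a=3, p=527, q=52

527/52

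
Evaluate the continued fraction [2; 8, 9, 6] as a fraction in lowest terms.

Using pₖ = aₖpₖ₋₁ + pₖ₋₂ and qₖ = aₖqₖ₋₁ + qₖ₋₂:
  k=0: a=2, p=2, q=1
  k=1: a=8, p=17, q=8
  k=2: a=9, p=155, q=73
  k=3: a=6, p=947, q=446

947/446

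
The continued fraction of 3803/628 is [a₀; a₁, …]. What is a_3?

16

3803 = 6·628 + 35   →  a_0 = 6
628 = 17·35 + 33   →  a_1 = 17
35 = 1·33 + 2   →  a_2 = 1
33 = 16·2 + 1   →  a_3 = 16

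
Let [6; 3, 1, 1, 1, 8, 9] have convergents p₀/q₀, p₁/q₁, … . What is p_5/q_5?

596/95

Using pₖ = aₖpₖ₋₁ + pₖ₋₂, qₖ = aₖqₖ₋₁ + qₖ₋₂ (with p₋₁=1, p₋₂=0, q₋₁=0, q₋₂=1):
  k=0: a=6, p=6, q=1
  k=1: a=3, p=19, q=3
  k=2: a=1, p=25, q=4
  k=3: a=1, p=44, q=7
  k=4: a=1, p=69, q=11
  k=5: a=8, p=596, q=95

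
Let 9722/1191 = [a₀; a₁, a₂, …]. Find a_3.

9722 = 8·1191 + 194   →  a_0 = 8
1191 = 6·194 + 27   →  a_1 = 6
194 = 7·27 + 5   →  a_2 = 7
27 = 5·5 + 2   →  a_3 = 5

5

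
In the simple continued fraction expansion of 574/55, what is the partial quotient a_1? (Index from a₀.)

2

574 = 10·55 + 24   →  a_0 = 10
55 = 2·24 + 7   →  a_1 = 2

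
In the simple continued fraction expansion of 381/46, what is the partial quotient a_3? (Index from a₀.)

1

381 = 8·46 + 13   →  a_0 = 8
46 = 3·13 + 7   →  a_1 = 3
13 = 1·7 + 6   →  a_2 = 1
7 = 1·6 + 1   →  a_3 = 1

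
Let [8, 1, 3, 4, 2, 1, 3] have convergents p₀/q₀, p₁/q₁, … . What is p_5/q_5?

482/55

Using pₖ = aₖpₖ₋₁ + pₖ₋₂, qₖ = aₖqₖ₋₁ + qₖ₋₂ (with p₋₁=1, p₋₂=0, q₋₁=0, q₋₂=1):
  k=0: a=8, p=8, q=1
  k=1: a=1, p=9, q=1
  k=2: a=3, p=35, q=4
  k=3: a=4, p=149, q=17
  k=4: a=2, p=333, q=38
  k=5: a=1, p=482, q=55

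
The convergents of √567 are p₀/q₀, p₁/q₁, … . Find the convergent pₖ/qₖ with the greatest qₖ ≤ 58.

√567 = [23; 1, 4, 3, 4, 1, 46, …] (period length 6).
Convergents:
  p_0/q_0 = 23/1
  p_1/q_1 = 24/1
  p_2/q_2 = 119/5
  p_3/q_3 = 381/16
  p_4/q_4 = 1643/69
q_3 = 16 ≤ 58 < 69 = q_4, so the answer is 381/16.

381/16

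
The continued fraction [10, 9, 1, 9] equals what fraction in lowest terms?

Using pₖ = aₖpₖ₋₁ + pₖ₋₂ and qₖ = aₖqₖ₋₁ + qₖ₋₂:
  k=0: a=10, p=10, q=1
  k=1: a=9, p=91, q=9
  k=2: a=1, p=101, q=10
  k=3: a=9, p=1000, q=99

1000/99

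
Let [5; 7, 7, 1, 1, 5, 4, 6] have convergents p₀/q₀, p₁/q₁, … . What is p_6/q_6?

Using pₖ = aₖpₖ₋₁ + pₖ₋₂, qₖ = aₖqₖ₋₁ + qₖ₋₂ (with p₋₁=1, p₋₂=0, q₋₁=0, q₋₂=1):
  k=0: a=5, p=5, q=1
  k=1: a=7, p=36, q=7
  k=2: a=7, p=257, q=50
  k=3: a=1, p=293, q=57
  k=4: a=1, p=550, q=107
  k=5: a=5, p=3043, q=592
  k=6: a=4, p=12722, q=2475

12722/2475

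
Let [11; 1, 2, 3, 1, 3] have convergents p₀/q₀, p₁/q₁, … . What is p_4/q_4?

Using pₖ = aₖpₖ₋₁ + pₖ₋₂, qₖ = aₖqₖ₋₁ + qₖ₋₂ (with p₋₁=1, p₋₂=0, q₋₁=0, q₋₂=1):
  k=0: a=11, p=11, q=1
  k=1: a=1, p=12, q=1
  k=2: a=2, p=35, q=3
  k=3: a=3, p=117, q=10
  k=4: a=1, p=152, q=13

152/13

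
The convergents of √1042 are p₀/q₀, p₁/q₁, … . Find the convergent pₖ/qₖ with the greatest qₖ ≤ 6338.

√1042 = [32; 3, 1, 1, 3, 64, …] (period length 5).
Convergents:
  p_0/q_0 = 32/1
  p_1/q_1 = 97/3
  p_2/q_2 = 129/4
  p_3/q_3 = 226/7
  p_4/q_4 = 807/25
  p_5/q_5 = 51874/1607
  p_6/q_6 = 156429/4846
  p_7/q_7 = 208303/6453
q_6 = 4846 ≤ 6338 < 6453 = q_7, so the answer is 156429/4846.

156429/4846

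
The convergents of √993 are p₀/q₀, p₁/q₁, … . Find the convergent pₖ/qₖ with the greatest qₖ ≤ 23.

√993 = [31; 1, 1, 20, 1, 1, 62, …] (period length 6).
Convergents:
  p_0/q_0 = 31/1
  p_1/q_1 = 32/1
  p_2/q_2 = 63/2
  p_3/q_3 = 1292/41
q_2 = 2 ≤ 23 < 41 = q_3, so the answer is 63/2.

63/2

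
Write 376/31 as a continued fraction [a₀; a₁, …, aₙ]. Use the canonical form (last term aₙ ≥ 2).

[12; 7, 1, 3]

376 = 12*31 + 4
31 = 7*4 + 3
4 = 1*3 + 1
3 = 3*1 + 0  (stop)
So 376/31 = [12; 7, 1, 3].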